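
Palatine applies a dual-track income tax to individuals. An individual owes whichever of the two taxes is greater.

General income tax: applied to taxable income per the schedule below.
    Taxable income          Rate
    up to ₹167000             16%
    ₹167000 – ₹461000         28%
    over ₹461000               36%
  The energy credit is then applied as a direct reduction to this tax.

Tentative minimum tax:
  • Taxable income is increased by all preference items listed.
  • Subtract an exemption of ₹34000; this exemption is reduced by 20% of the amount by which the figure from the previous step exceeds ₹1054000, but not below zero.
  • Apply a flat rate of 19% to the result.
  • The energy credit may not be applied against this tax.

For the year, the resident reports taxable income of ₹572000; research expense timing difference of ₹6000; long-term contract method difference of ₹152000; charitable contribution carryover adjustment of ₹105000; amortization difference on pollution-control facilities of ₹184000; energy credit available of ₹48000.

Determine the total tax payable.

General income tax:
  ₹167000 × 16% = ₹26720
  ₹294000 × 28% = ₹82320
  ₹111000 × 36% = ₹39960
  → ₹149000
  Less energy credit ₹48000 → ₹101000

Tentative minimum tax:
  Adjusted income: ₹572000 + ₹6000 + ₹152000 + ₹105000 + ₹184000 = ₹1019000
  Exemption: ₹1019000 ≤ ₹1054000, so full ₹34000 applies
  Base: ₹1019000 − ₹34000 = ₹985000
  ₹985000 × 19% = ₹187150

₹187150 > ₹101000, so the tentative minimum tax is the binding amount.

₹187150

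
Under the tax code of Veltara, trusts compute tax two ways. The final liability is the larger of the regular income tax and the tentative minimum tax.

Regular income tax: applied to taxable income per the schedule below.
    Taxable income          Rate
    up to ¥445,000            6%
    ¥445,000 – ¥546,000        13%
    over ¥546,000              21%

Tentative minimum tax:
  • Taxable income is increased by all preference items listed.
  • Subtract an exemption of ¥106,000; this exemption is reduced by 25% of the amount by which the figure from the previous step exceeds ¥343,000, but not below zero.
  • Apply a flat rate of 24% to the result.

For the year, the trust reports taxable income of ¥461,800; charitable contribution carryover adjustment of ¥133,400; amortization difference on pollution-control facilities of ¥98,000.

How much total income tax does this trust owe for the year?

Regular income tax:
  ¥445,000 × 6% = ¥26,700
  ¥16,800 × 13% = ¥2,184
  → ¥28,884

Tentative minimum tax:
  Adjusted income: ¥461,800 + ¥133,400 + ¥98,000 = ¥693,200
  Exemption: ¥106,000 − 25% × (¥693,200 − ¥343,000) = ¥106,000 − ¥87,550 = ¥18,450
  Base: ¥693,200 − ¥18,450 = ¥674,750
  ¥674,750 × 24% = ¥161,940

¥161,940 > ¥28,884, so the tentative minimum tax is the binding amount.

¥161,940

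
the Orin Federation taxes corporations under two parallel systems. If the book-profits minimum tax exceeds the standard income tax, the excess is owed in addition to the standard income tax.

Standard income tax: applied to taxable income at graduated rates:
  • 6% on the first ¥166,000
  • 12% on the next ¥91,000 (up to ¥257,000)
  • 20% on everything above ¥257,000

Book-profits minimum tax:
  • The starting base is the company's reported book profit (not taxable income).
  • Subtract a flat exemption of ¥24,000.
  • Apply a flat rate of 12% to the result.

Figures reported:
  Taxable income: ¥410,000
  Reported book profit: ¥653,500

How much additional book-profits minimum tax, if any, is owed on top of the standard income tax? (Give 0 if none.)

Book-profits minimum tax:
  Base (reported book profit): ¥653,500
  Less exemption ¥24,000 → base ¥629,500
  ¥629,500 × 12% = ¥75,540

Standard income tax:
  ¥166,000 × 6% = ¥9,960
  ¥91,000 × 12% = ¥10,920
  ¥153,000 × 20% = ¥30,600
  → ¥51,480

Excess of book-profits minimum tax over standard income tax: ¥75,540 − ¥51,480 = ¥24,060.

¥24,060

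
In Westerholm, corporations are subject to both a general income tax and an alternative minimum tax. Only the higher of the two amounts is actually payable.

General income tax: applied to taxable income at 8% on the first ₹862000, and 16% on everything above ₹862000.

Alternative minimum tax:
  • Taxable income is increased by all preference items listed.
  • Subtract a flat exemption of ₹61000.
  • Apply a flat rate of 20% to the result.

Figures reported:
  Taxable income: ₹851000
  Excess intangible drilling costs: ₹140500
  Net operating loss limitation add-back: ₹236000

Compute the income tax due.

₹233300

General income tax:
  ₹851000 × 8% = ₹68080

Alternative minimum tax:
  Adjusted income: ₹851000 + ₹140500 + ₹236000 = ₹1227500
  Less exemption ₹61000 → base ₹1166500
  ₹1166500 × 20% = ₹233300

₹233300 > ₹68080, so the alternative minimum tax is the binding amount.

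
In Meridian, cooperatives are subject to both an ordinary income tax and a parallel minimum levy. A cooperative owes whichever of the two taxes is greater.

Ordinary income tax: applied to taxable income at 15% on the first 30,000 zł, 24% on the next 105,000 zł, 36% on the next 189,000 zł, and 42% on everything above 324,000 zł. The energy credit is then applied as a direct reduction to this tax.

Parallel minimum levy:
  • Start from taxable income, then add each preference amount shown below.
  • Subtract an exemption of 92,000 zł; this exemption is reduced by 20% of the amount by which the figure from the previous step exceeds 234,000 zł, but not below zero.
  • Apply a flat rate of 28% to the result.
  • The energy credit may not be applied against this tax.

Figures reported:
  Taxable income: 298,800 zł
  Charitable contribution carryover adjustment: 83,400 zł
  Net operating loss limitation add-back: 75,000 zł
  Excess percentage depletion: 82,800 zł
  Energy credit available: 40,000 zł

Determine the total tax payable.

142,576 zł

Ordinary income tax:
  30,000 zł × 15% = 4,500 zł
  105,000 zł × 24% = 25,200 zł
  163,800 zł × 36% = 58,968 zł
  → 88,668 zł
  Less energy credit 40,000 zł → 48,668 zł

Parallel minimum levy:
  Adjusted income: 298,800 zł + 83,400 zł + 75,000 zł + 82,800 zł = 540,000 zł
  Exemption: 92,000 zł − 20% × (540,000 zł − 234,000 zł) = 92,000 zł − 61,200 zł = 30,800 zł
  Base: 540,000 zł − 30,800 zł = 509,200 zł
  509,200 zł × 28% = 142,576 zł

142,576 zł > 48,668 zł, so the parallel minimum levy is the binding amount.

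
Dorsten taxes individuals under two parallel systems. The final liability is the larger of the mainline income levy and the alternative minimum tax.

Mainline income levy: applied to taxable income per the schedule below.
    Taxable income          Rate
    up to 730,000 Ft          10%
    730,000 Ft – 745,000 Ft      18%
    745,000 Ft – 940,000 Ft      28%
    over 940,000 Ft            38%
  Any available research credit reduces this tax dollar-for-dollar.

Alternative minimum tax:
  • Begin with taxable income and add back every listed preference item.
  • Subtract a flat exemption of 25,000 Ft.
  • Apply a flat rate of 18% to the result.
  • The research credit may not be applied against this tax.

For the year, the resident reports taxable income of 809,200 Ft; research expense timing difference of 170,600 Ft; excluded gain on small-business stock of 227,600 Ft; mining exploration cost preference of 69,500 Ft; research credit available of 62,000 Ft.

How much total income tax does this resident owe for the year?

225,342 Ft

Mainline income levy:
  730,000 Ft × 10% = 73,000 Ft
  15,000 Ft × 18% = 2,700 Ft
  64,200 Ft × 28% = 17,976 Ft
  → 93,676 Ft
  Less research credit 62,000 Ft → 31,676 Ft

Alternative minimum tax:
  Adjusted income: 809,200 Ft + 170,600 Ft + 227,600 Ft + 69,500 Ft = 1,276,900 Ft
  Less exemption 25,000 Ft → base 1,251,900 Ft
  1,251,900 Ft × 18% = 225,342 Ft

225,342 Ft > 31,676 Ft, so the alternative minimum tax is the binding amount.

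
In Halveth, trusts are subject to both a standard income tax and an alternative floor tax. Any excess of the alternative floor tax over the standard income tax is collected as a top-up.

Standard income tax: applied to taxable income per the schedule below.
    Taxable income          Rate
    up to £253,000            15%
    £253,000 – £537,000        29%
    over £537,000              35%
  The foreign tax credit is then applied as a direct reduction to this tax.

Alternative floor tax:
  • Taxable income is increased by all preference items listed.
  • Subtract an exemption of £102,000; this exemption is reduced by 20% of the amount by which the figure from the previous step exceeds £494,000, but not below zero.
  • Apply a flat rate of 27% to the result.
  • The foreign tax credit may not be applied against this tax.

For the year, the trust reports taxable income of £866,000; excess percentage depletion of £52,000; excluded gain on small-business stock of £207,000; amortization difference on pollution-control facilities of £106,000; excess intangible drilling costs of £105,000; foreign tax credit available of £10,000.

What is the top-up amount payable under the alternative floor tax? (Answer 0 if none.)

£135,260

Alternative floor tax:
  Adjusted income: £866,000 + £52,000 + £207,000 + £106,000 + £105,000 = £1,336,000
  Exemption: 20% × (£1,336,000 − £494,000) = £168,400 ≥ £102,000, so the exemption is fully phased out
  Base: £1,336,000 − £0 = £1,336,000
  £1,336,000 × 27% = £360,720

Standard income tax:
  £253,000 × 15% = £37,950
  £284,000 × 29% = £82,360
  £329,000 × 35% = £115,150
  → £235,460
  Less foreign tax credit £10,000 → £225,460

Excess of alternative floor tax over standard income tax: £360,720 − £225,460 = £135,260.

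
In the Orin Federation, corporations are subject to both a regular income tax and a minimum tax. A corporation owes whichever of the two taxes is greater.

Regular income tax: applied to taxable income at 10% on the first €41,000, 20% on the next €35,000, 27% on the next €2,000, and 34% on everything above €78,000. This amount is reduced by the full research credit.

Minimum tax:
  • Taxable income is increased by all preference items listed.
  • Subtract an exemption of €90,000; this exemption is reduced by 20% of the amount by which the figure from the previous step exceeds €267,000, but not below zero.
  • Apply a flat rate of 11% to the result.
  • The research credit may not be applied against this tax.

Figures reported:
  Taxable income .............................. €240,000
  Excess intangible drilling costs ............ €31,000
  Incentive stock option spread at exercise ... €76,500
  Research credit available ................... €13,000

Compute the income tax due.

Minimum tax:
  Adjusted income: €240,000 + €31,000 + €76,500 = €347,500
  Exemption: €90,000 − 20% × (€347,500 − €267,000) = €90,000 − €16,100 = €73,900
  Base: €347,500 − €73,900 = €273,600
  €273,600 × 11% = €30,096

Regular income tax:
  €41,000 × 10% = €4,100
  €35,000 × 20% = €7,000
  €2,000 × 27% = €540
  €162,000 × 34% = €55,080
  → €66,720
  Less research credit €13,000 → €53,720

€53,720 > €30,096, so the regular income tax governs.

€53,720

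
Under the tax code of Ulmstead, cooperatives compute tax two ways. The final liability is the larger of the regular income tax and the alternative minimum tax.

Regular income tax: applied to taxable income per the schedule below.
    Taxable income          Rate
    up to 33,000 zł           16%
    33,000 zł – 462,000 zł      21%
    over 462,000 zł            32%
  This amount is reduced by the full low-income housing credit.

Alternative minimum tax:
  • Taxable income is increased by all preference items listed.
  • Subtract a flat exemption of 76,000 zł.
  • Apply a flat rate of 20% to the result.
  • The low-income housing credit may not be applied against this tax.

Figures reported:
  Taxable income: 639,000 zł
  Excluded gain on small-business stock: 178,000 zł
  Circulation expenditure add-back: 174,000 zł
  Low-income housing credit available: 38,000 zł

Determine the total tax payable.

183,000 zł

Alternative minimum tax:
  Adjusted income: 639,000 zł + 178,000 zł + 174,000 zł = 991,000 zł
  Less exemption 76,000 zł → base 915,000 zł
  915,000 zł × 20% = 183,000 zł

Regular income tax:
  33,000 zł × 16% = 5,280 zł
  429,000 zł × 21% = 90,090 zł
  177,000 zł × 32% = 56,640 zł
  → 152,010 zł
  Less low-income housing credit 38,000 zł → 114,010 zł

183,000 zł > 114,010 zł, so the alternative minimum tax is the binding amount.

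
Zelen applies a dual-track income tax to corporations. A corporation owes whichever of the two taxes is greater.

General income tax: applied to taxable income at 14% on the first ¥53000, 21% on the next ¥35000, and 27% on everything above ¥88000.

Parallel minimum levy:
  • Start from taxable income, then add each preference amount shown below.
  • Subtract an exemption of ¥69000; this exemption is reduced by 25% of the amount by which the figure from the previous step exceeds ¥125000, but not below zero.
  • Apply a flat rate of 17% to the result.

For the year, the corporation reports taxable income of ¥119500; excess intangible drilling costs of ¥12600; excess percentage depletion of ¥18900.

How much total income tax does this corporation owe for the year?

General income tax:
  ¥53000 × 14% = ¥7420
  ¥35000 × 21% = ¥7350
  ¥31500 × 27% = ¥8505
  → ¥23275

Parallel minimum levy:
  Adjusted income: ¥119500 + ¥12600 + ¥18900 = ¥151000
  Exemption: ¥69000 − 25% × (¥151000 − ¥125000) = ¥69000 − ¥6500 = ¥62500
  Base: ¥151000 − ¥62500 = ¥88500
  ¥88500 × 17% = ¥15045

¥23275 > ¥15045, so the general income tax governs.

¥23275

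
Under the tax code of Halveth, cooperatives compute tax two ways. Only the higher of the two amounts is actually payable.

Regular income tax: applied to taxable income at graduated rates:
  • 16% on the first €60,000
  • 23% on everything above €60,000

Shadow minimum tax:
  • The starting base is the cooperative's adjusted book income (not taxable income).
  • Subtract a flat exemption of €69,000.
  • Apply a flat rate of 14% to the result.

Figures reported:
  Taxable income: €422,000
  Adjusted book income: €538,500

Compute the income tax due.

€92,860

Regular income tax:
  €60,000 × 16% = €9,600
  €362,000 × 23% = €83,260
  → €92,860

Shadow minimum tax:
  Base (adjusted book income): €538,500
  Less exemption €69,000 → base €469,500
  €469,500 × 14% = €65,730

€92,860 > €65,730, so the regular income tax governs.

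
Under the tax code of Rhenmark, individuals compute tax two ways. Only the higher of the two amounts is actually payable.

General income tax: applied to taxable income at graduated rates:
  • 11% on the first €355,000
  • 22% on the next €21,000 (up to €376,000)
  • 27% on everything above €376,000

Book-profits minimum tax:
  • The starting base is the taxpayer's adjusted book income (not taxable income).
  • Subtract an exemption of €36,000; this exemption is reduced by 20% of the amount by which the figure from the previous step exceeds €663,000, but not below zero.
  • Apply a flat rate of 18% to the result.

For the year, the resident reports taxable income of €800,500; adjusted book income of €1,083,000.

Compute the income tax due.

€194,940

Book-profits minimum tax:
  Base (adjusted book income): €1,083,000
  Exemption: 20% × (€1,083,000 − €663,000) = €84,000 ≥ €36,000, so the exemption is fully phased out
  Base: €1,083,000 − €0 = €1,083,000
  €1,083,000 × 18% = €194,940

General income tax:
  €355,000 × 11% = €39,050
  €21,000 × 22% = €4,620
  €424,500 × 27% = €114,615
  → €158,285

€194,940 > €158,285, so the book-profits minimum tax is the binding amount.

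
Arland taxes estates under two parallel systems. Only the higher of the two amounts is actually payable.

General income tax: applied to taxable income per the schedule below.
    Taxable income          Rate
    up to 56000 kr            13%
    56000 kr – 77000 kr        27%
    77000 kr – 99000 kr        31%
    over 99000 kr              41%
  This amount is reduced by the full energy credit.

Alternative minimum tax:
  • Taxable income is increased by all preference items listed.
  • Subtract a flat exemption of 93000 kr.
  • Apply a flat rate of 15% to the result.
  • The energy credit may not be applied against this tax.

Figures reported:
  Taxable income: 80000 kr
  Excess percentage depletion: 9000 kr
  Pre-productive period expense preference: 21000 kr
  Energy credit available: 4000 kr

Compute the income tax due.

9880 kr

Alternative minimum tax:
  Adjusted income: 80000 kr + 9000 kr + 21000 kr = 110000 kr
  Less exemption 93000 kr → base 17000 kr
  17000 kr × 15% = 2550 kr

General income tax:
  56000 kr × 13% = 7280 kr
  21000 kr × 27% = 5670 kr
  3000 kr × 31% = 930 kr
  → 13880 kr
  Less energy credit 4000 kr → 9880 kr

9880 kr > 2550 kr, so the general income tax governs.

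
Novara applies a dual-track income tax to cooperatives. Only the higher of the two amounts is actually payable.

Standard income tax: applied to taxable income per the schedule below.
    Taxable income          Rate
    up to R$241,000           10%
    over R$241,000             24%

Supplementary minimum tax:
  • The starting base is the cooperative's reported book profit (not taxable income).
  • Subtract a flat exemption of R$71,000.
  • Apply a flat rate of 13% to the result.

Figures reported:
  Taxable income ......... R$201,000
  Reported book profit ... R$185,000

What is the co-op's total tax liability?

R$20,100

Standard income tax:
  R$201,000 × 10% = R$20,100

Supplementary minimum tax:
  Base (reported book profit): R$185,000
  Less exemption R$71,000 → base R$114,000
  R$114,000 × 13% = R$14,820

R$20,100 > R$14,820, so the standard income tax governs.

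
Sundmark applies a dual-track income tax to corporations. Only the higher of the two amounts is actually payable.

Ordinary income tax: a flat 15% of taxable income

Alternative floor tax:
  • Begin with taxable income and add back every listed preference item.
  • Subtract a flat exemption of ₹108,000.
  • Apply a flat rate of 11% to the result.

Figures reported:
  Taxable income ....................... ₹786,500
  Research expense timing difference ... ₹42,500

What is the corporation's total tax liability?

₹117,975

Alternative floor tax:
  Adjusted income: ₹786,500 + ₹42,500 = ₹829,000
  Less exemption ₹108,000 → base ₹721,000
  ₹721,000 × 11% = ₹79,310

Ordinary income tax:
  ₹786,500 × 15% = ₹117,975

₹117,975 > ₹79,310, so the ordinary income tax governs.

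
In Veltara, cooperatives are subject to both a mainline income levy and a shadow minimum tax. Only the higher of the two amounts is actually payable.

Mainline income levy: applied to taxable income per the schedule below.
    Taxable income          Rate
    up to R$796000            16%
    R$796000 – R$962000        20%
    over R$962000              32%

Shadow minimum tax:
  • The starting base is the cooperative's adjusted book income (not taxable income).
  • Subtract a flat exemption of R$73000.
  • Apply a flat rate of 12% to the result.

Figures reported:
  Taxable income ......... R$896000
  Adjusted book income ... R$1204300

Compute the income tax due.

Shadow minimum tax:
  Base (adjusted book income): R$1204300
  Less exemption R$73000 → base R$1131300
  R$1131300 × 12% = R$135756

Mainline income levy:
  R$796000 × 16% = R$127360
  R$100000 × 20% = R$20000
  → R$147360

R$147360 > R$135756, so the mainline income levy governs.

R$147360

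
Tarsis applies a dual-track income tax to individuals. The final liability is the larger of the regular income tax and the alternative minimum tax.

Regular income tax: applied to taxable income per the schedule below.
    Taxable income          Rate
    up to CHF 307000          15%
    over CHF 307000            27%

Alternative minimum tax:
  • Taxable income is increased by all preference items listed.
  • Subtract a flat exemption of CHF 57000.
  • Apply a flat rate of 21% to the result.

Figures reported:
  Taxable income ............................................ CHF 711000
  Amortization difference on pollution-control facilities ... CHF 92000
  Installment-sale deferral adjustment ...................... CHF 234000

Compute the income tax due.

Alternative minimum tax:
  Adjusted income: CHF 711000 + CHF 92000 + CHF 234000 = CHF 1037000
  Less exemption CHF 57000 → base CHF 980000
  CHF 980000 × 21% = CHF 205800

Regular income tax:
  CHF 307000 × 15% = CHF 46050
  CHF 404000 × 27% = CHF 109080
  → CHF 155130

CHF 205800 > CHF 155130, so the alternative minimum tax is the binding amount.

CHF 205800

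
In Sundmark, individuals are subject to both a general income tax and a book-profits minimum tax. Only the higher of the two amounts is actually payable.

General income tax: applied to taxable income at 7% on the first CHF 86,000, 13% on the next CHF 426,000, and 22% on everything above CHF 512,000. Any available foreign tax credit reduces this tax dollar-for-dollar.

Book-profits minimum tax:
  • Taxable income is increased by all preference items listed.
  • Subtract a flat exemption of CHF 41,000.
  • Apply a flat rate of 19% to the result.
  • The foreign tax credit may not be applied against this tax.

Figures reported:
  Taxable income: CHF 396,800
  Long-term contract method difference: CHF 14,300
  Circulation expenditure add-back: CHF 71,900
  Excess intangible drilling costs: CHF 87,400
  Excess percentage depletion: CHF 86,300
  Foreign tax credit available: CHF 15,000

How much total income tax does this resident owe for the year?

General income tax:
  CHF 86,000 × 7% = CHF 6,020
  CHF 310,800 × 13% = CHF 40,404
  → CHF 46,424
  Less foreign tax credit CHF 15,000 → CHF 31,424

Book-profits minimum tax:
  Adjusted income: CHF 396,800 + CHF 14,300 + CHF 71,900 + CHF 87,400 + CHF 86,300 = CHF 656,700
  Less exemption CHF 41,000 → base CHF 615,700
  CHF 615,700 × 19% = CHF 116,983

CHF 116,983 > CHF 31,424, so the book-profits minimum tax is the binding amount.

CHF 116,983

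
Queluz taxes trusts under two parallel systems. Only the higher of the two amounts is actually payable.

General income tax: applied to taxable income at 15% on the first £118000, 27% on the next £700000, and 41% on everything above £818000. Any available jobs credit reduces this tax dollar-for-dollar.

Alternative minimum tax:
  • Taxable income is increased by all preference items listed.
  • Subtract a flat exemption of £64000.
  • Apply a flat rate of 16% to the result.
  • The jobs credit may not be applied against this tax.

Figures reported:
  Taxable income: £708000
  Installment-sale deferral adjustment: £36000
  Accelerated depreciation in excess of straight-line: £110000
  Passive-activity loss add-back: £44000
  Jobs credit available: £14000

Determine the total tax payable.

General income tax:
  £118000 × 15% = £17700
  £590000 × 27% = £159300
  → £177000
  Less jobs credit £14000 → £163000

Alternative minimum tax:
  Adjusted income: £708000 + £36000 + £110000 + £44000 = £898000
  Less exemption £64000 → base £834000
  £834000 × 16% = £133440

£163000 > £133440, so the general income tax governs.

£163000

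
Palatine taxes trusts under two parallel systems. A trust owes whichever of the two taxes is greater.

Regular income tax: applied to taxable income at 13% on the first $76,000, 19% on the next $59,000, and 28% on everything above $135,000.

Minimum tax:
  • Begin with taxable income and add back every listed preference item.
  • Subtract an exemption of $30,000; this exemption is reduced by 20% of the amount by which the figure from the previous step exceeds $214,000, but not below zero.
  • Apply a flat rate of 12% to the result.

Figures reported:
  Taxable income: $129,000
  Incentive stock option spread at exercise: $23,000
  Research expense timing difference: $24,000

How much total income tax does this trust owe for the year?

Regular income tax:
  $76,000 × 13% = $9,880
  $53,000 × 19% = $10,070
  → $19,950

Minimum tax:
  Adjusted income: $129,000 + $23,000 + $24,000 = $176,000
  Exemption: $176,000 ≤ $214,000, so full $30,000 applies
  Base: $176,000 − $30,000 = $146,000
  $146,000 × 12% = $17,520

$19,950 > $17,520, so the regular income tax governs.

$19,950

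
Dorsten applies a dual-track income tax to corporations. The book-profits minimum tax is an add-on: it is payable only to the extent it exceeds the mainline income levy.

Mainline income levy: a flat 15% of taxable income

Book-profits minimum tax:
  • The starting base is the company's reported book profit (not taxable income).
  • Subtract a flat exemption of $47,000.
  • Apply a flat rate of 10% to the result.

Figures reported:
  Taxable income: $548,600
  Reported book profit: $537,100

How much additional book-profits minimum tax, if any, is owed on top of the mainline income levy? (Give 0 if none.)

$0

Mainline income levy:
  $548,600 × 15% = $82,290

Book-profits minimum tax:
  Base (reported book profit): $537,100
  Less exemption $47,000 → base $490,100
  $490,100 × 10% = $49,010

$49,010 ≤ $82,290, so no add-on is due.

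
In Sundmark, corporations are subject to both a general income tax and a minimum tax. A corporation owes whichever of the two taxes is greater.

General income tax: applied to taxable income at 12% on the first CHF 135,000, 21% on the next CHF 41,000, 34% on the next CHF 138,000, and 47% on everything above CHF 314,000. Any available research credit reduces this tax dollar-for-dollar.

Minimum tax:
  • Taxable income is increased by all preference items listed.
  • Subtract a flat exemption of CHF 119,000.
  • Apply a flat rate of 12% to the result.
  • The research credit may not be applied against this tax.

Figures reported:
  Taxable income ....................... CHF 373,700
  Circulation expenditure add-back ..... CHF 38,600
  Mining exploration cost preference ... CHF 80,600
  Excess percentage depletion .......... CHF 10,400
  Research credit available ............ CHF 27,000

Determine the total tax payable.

General income tax:
  CHF 135,000 × 12% = CHF 16,200
  CHF 41,000 × 21% = CHF 8,610
  CHF 138,000 × 34% = CHF 46,920
  CHF 59,700 × 47% = CHF 28,059
  → CHF 99,789
  Less research credit CHF 27,000 → CHF 72,789

Minimum tax:
  Adjusted income: CHF 373,700 + CHF 38,600 + CHF 80,600 + CHF 10,400 = CHF 503,300
  Less exemption CHF 119,000 → base CHF 384,300
  CHF 384,300 × 12% = CHF 46,116

CHF 72,789 > CHF 46,116, so the general income tax governs.

CHF 72,789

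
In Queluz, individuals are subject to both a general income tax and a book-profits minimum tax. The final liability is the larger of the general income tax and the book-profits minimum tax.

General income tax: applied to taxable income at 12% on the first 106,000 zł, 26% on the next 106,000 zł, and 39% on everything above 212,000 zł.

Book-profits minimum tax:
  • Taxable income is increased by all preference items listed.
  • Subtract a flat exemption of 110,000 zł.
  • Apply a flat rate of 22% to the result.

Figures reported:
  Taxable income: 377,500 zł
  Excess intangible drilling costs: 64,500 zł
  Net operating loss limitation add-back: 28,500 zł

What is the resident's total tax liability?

104,825 zł

General income tax:
  106,000 zł × 12% = 12,720 zł
  106,000 zł × 26% = 27,560 zł
  165,500 zł × 39% = 64,545 zł
  → 104,825 zł

Book-profits minimum tax:
  Adjusted income: 377,500 zł + 64,500 zł + 28,500 zł = 470,500 zł
  Less exemption 110,000 zł → base 360,500 zł
  360,500 zł × 22% = 79,310 zł

104,825 zł > 79,310 zł, so the general income tax governs.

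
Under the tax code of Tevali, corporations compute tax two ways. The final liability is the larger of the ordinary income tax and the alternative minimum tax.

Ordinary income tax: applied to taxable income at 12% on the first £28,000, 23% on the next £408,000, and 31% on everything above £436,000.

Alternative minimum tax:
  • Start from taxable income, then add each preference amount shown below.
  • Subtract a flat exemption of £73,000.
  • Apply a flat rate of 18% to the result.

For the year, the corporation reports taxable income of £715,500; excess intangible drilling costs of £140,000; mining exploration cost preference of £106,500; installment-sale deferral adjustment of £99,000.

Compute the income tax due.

Alternative minimum tax:
  Adjusted income: £715,500 + £140,000 + £106,500 + £99,000 = £1,061,000
  Less exemption £73,000 → base £988,000
  £988,000 × 18% = £177,840

Ordinary income tax:
  £28,000 × 12% = £3,360
  £408,000 × 23% = £93,840
  £279,500 × 31% = £86,645
  → £183,845

£183,845 > £177,840, so the ordinary income tax governs.

£183,845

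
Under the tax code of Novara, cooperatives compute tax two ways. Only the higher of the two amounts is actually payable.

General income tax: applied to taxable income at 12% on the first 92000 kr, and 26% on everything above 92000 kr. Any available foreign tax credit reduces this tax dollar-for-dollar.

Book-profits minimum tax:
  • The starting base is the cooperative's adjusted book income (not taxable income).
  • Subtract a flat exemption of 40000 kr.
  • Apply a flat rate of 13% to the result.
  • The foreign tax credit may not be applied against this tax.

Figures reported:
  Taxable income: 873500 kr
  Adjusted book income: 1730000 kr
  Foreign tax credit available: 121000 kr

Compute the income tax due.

General income tax:
  92000 kr × 12% = 11040 kr
  781500 kr × 26% = 203190 kr
  → 214230 kr
  Less foreign tax credit 121000 kr → 93230 kr

Book-profits minimum tax:
  Base (adjusted book income): 1730000 kr
  Less exemption 40000 kr → base 1690000 kr
  1690000 kr × 13% = 219700 kr

219700 kr > 93230 kr, so the book-profits minimum tax is the binding amount.

219700 kr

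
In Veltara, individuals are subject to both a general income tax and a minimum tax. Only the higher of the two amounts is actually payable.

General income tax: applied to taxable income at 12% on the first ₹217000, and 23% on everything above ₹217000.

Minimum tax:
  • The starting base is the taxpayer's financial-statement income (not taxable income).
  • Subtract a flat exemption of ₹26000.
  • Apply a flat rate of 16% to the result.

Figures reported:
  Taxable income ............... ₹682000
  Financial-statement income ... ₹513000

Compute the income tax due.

₹132990

General income tax:
  ₹217000 × 12% = ₹26040
  ₹465000 × 23% = ₹106950
  → ₹132990

Minimum tax:
  Base (financial-statement income): ₹513000
  Less exemption ₹26000 → base ₹487000
  ₹487000 × 16% = ₹77920

₹132990 > ₹77920, so the general income tax governs.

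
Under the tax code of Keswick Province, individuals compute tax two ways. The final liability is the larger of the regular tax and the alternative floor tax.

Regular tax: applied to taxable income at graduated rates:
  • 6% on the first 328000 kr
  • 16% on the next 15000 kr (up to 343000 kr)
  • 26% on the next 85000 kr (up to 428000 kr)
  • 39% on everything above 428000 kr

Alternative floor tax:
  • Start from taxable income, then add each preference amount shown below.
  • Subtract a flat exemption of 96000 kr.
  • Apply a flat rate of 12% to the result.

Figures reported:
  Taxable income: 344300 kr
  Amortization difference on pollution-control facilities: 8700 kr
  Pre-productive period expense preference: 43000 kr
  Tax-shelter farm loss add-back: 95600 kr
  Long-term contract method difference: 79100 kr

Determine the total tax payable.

56964 kr

Alternative floor tax:
  Adjusted income: 344300 kr + 8700 kr + 43000 kr + 95600 kr + 79100 kr = 570700 kr
  Less exemption 96000 kr → base 474700 kr
  474700 kr × 12% = 56964 kr

Regular tax:
  328000 kr × 6% = 19680 kr
  15000 kr × 16% = 2400 kr
  1300 kr × 26% = 338 kr
  → 22418 kr

56964 kr > 22418 kr, so the alternative floor tax is the binding amount.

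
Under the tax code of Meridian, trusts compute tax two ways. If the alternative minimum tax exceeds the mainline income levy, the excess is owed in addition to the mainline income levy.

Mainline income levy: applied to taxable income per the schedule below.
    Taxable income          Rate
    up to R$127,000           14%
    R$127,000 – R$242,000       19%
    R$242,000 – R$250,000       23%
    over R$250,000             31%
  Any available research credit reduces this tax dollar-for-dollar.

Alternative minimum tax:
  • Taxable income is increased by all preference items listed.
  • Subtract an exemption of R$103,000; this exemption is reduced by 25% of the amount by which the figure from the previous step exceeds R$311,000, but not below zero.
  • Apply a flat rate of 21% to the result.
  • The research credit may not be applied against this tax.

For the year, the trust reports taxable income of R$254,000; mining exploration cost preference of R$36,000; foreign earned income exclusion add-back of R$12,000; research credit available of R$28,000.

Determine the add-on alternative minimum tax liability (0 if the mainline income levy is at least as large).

Mainline income levy:
  R$127,000 × 14% = R$17,780
  R$115,000 × 19% = R$21,850
  R$8,000 × 23% = R$1,840
  R$4,000 × 31% = R$1,240
  → R$42,710
  Less research credit R$28,000 → R$14,710

Alternative minimum tax:
  Adjusted income: R$254,000 + R$36,000 + R$12,000 = R$302,000
  Exemption: R$302,000 ≤ R$311,000, so full R$103,000 applies
  Base: R$302,000 − R$103,000 = R$199,000
  R$199,000 × 21% = R$41,790

Excess of alternative minimum tax over mainline income levy: R$41,790 − R$14,710 = R$27,080.

R$27,080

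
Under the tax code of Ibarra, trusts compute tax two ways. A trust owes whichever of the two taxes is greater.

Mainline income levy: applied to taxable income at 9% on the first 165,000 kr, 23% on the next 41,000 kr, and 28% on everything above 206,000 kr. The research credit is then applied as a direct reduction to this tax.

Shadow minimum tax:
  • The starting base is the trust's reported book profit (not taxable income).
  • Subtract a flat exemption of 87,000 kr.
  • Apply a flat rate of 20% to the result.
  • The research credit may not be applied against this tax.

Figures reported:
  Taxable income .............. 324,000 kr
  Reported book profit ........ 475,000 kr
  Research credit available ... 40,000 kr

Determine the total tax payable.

Mainline income levy:
  165,000 kr × 9% = 14,850 kr
  41,000 kr × 23% = 9,430 kr
  118,000 kr × 28% = 33,040 kr
  → 57,320 kr
  Less research credit 40,000 kr → 17,320 kr

Shadow minimum tax:
  Base (reported book profit): 475,000 kr
  Less exemption 87,000 kr → base 388,000 kr
  388,000 kr × 20% = 77,600 kr

77,600 kr > 17,320 kr, so the shadow minimum tax is the binding amount.

77,600 kr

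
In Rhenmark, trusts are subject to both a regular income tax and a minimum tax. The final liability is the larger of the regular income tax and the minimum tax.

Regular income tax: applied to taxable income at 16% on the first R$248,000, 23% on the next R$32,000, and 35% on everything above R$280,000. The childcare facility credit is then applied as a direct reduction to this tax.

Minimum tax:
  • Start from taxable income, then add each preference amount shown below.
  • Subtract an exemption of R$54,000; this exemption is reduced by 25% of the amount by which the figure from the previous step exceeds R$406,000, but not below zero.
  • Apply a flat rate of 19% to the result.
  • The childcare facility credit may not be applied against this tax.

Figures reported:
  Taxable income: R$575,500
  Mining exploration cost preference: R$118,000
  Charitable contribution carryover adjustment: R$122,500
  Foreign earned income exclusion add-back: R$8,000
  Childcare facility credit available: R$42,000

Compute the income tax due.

Regular income tax:
  R$248,000 × 16% = R$39,680
  R$32,000 × 23% = R$7,360
  R$295,500 × 35% = R$103,425
  → R$150,465
  Less childcare facility credit R$42,000 → R$108,465

Minimum tax:
  Adjusted income: R$575,500 + R$118,000 + R$122,500 + R$8,000 = R$824,000
  Exemption: 25% × (R$824,000 − R$406,000) = R$104,500 ≥ R$54,000, so the exemption is fully phased out
  Base: R$824,000 − R$0 = R$824,000
  R$824,000 × 19% = R$156,560

R$156,560 > R$108,465, so the minimum tax is the binding amount.

R$156,560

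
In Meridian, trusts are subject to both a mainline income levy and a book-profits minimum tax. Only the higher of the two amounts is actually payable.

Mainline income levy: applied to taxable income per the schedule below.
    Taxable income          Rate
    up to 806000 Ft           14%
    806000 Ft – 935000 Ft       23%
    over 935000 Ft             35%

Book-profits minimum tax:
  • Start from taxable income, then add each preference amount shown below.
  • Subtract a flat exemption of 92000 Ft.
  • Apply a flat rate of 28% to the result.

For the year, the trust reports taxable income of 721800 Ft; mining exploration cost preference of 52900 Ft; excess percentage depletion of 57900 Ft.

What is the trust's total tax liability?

Book-profits minimum tax:
  Adjusted income: 721800 Ft + 52900 Ft + 57900 Ft = 832600 Ft
  Less exemption 92000 Ft → base 740600 Ft
  740600 Ft × 28% = 207368 Ft

Mainline income levy:
  721800 Ft × 14% = 101052 Ft

207368 Ft > 101052 Ft, so the book-profits minimum tax is the binding amount.

207368 Ft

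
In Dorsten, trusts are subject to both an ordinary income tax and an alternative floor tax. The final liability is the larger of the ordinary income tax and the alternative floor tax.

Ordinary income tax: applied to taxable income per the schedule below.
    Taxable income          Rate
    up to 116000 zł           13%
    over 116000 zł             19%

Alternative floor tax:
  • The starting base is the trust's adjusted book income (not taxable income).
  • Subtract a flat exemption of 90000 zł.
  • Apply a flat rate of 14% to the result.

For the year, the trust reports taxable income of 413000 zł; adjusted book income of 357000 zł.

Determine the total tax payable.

71510 zł

Alternative floor tax:
  Base (adjusted book income): 357000 zł
  Less exemption 90000 zł → base 267000 zł
  267000 zł × 14% = 37380 zł

Ordinary income tax:
  116000 zł × 13% = 15080 zł
  297000 zł × 19% = 56430 zł
  → 71510 zł

71510 zł > 37380 zł, so the ordinary income tax governs.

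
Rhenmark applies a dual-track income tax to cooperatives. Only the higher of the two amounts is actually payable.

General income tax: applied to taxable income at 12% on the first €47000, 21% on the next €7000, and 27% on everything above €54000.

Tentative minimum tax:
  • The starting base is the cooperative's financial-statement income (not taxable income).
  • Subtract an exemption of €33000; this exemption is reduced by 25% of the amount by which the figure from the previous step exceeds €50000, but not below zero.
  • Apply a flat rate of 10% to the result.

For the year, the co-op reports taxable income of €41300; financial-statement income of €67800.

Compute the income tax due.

€4956

General income tax:
  €41300 × 12% = €4956

Tentative minimum tax:
  Base (financial-statement income): €67800
  Exemption: €33000 − 25% × (€67800 − €50000) = €33000 − €4450 = €28550
  Base: €67800 − €28550 = €39250
  €39250 × 10% = €3925

€4956 > €3925, so the general income tax governs.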